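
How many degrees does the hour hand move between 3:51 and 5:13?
The hour hand moves 0.5 degrees per minute.
Time elapsed: 5:13 - 3:51 = 82 minutes
Angular displacement: 82 x 0.5 = 41 degrees

Final answer: 41 degrees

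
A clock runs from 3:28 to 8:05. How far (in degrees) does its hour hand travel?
The hour hand moves 0.5 degrees per minute.
Time elapsed: 8:05 - 3:28 = 277 minutes
Angular displacement: 277 x 0.5 = 138.5 degrees

Final answer: 138.5 degrees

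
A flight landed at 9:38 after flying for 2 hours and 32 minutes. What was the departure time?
Starting time: 9:38 = 578 total minutes past 12:00
Subtracting: 2 hours and 32 minutes = 152 minutes
578 - 152 = 426 minutes
= 7 hours and 6 minutes past 12:00 = 7:06

Final answer: 7:06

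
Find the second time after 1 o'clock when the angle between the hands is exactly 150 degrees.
At t minutes past 1:00, the hour hand is at 30 x 1 + 0.5t degrees and the minute hand is at 6t degrees.
The smaller angle between them is 150 degrees when |30H - 5.5t| = 150 or |30H - 5.5t| = 210.
With H = 1, solve 30 x 1 - 5.5t = +/- target for each target:
  t = (30 x 1 - 150) / 5.5 = -21.82 (outside (0, 60))
  t = (30 x 1 + 150) / 5.5 = 32.73
  t = (30 x 1 - 210) / 5.5 = -32.73 (outside (0, 60))
  t = (30 x 1 + 210) / 5.5 = 43.64
Valid solutions in (0, 60): {32.73, 43.64} minutes.
The second occurrence is t = 43.64 minutes.
The hands form a 150-degree angle at 43.64 minutes past 1:00.

Final answer: 43.64 minutes past 1:00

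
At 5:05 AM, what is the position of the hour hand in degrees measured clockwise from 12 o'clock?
The hour hand moves 30 degrees per hour and 0.5 degrees per minute.
At 5:05: (5) x 30 + 5 x 0.5 = 150 + 2.5 = 152.5 degrees

Final answer: 152.5 degrees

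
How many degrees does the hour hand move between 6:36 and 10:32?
The hour hand moves 0.5 degrees per minute.
Time elapsed: 10:32 - 6:36 = 236 minutes
Angular displacement: 236 x 0.5 = 118 degrees

Final answer: 118 degrees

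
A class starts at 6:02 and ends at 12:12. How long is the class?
From 6:02 to 12:12:
(12 x 60 + 12) - (6 x 60 + 2) = 732 - 362 = 370 minutes
= 6 hours and 10 minutes

Final answer: 6 hours and 10 minutes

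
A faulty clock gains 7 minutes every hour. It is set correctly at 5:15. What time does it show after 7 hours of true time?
For every 60 true minutes, the faulty clock advances 60 + 7 = 67 minutes.
True elapsed: 7 hours = 420 minutes.
Faulty clock advances: 420 x 67/60 = 469 minutes (drift: 49 minutes ahead).
Shown time: 5:15 + 469 minutes = 1:04.

Final answer: 1:04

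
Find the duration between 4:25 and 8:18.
From 4:25 to 8:18:
(8 x 60 + 18) - (4 x 60 + 25) = 498 - 265 = 233 minutes
= 3 hours and 53 minutes

Final answer: 3 hours and 53 minutes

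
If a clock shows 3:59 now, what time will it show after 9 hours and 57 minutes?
Starting time: 3:59
Adding 57 minutes to 59 minutes: 59 + 57 = 116 minutes = 1 hour and 56 minutes
Adding 9 hours: 3 + 9 + 1 (carry) = 13 - 12 = 1
Final time: 1:56

Final answer: 1:56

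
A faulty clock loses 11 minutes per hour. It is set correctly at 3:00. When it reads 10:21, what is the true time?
For every 60 true minutes, the faulty clock advances 49 minutes, so 1 faulty-clock minute corresponds to 60/49 true minutes.
From 3:00 to 10:21 on the faulty dial is 441 minutes.
True elapsed: 441 x 60/49 = 540 minutes = 9 hours.
True time: 3:00 + 9 hours = 12:00.

Final answer: 12:00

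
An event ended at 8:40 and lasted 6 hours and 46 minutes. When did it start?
Starting time: 8:40 = 520 total minutes past 12:00
Subtracting: 6 hours and 46 minutes = 406 minutes
520 - 406 = 114 minutes
= 1 hour and 54 minutes past 12:00 = 1:54

Final answer: 1:54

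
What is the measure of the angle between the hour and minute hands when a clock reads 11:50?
Hour hand position: 11 x 30 + 50 x 0.5 = 355 degrees
Minute hand position: 50 x 6 = 300 degrees
Difference: |355 - 300| = 55 degrees
The angle between the hands is 55 degrees

Final answer: 55 degrees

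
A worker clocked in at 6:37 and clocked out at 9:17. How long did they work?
From 6:37 to 9:17:
(9 x 60 + 17) - (6 x 60 + 37) = 557 - 397 = 160 minutes
= 2 hours and 40 minutes

Final answer: 2 hours and 40 minutes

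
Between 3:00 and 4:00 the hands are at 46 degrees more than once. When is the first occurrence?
At t minutes past 3:00, the hour hand is at 30 x 3 + 0.5t degrees and the minute hand is at 6t degrees.
The smaller angle between them is 46 degrees when |30H - 5.5t| = 46 or |30H - 5.5t| = 314.
With H = 3, solve 30 x 3 - 5.5t = +/- target for each target:
  t = (30 x 3 - 46) / 5.5 = 8
  t = (30 x 3 + 46) / 5.5 = 24.73
  t = (30 x 3 - 314) / 5.5 = -40.73 (outside (0, 60))
  t = (30 x 3 + 314) / 5.5 = 73.45 (outside (0, 60))
Valid solutions in (0, 60): {8, 24.73} minutes.
The first occurrence is t = 8 minutes.
The hands form a 46-degree angle at 8 minutes past 3:00.

Final answer: 8 minutes past 3:00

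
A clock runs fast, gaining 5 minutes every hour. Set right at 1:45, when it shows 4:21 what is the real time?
For every 60 true minutes, the faulty clock advances 65 minutes, so 1 faulty-clock minute corresponds to 60/65 true minutes.
From 1:45 to 4:21 on the faulty dial is 156 minutes.
True elapsed: 156 x 60/65 = 144 minutes = 2 hours and 24 minutes.
True time: 1:45 + 2 hours and 24 minutes = 4:09.

Final answer: 4:09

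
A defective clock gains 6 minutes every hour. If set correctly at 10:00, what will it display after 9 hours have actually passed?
For every 60 true minutes, the faulty clock advances 60 + 6 = 66 minutes.
True elapsed: 9 hours = 540 minutes.
Faulty clock advances: 540 x 66/60 = 594 minutes (drift: 54 minutes ahead).
Shown time: 10:00 + 594 minutes = 7:54.

Final answer: 7:54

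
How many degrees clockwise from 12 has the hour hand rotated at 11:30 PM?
The hour hand moves 30 degrees per hour and 0.5 degrees per minute.
At 11:30: (11) x 30 + 30 x 0.5 = 330 + 15 = 345 degrees

Final answer: 345 degrees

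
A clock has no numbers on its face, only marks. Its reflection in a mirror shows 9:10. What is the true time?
Reflection across the vertical (12-6) axis maps a hand at angle A degrees to (360 - A) degrees, which sends a reading of T minutes past 12:00 to (720 - T) minutes past 12:00.
Mirror reads 9:10 = 550 minutes past 12:00.
Actual time: (720 - 550) mod 720 = 170 minutes = 2:50.

Final answer: 2:50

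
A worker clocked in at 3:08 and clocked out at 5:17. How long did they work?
From 3:08 to 5:17:
(5 x 60 + 17) - (3 x 60 + 8) = 317 - 188 = 129 minutes
= 2 hours and 9 minutes

Final answer: 2 hours and 9 minutes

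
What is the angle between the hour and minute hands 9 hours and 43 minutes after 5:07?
First find the time 9 hours and 43 minutes after 5:07.
Total minutes: 5 x 60 + 7 + 9 x 60 + 43 = 890.
890 mod 720 = 170 minutes = 2:50.
Now compute the angle at 2:50:
Hour hand: 2 x 30 + 50 x 0.5 = 85 degrees
Minute hand: 50 x 6 = 300 degrees
Difference: |85 - 300| = 215 degrees
Smaller angle: 360 - 215 = 145 degrees

Final answer: 145 degrees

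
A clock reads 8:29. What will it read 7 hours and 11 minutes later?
Starting time: 8:29
Adding 11 minutes to 29 minutes: 29 + 11 = 40 minutes
Adding 7 hours: 8 + 7 = 15 - 12 = 3
Final time: 3:40

Final answer: 3:40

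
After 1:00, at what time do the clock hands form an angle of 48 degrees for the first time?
At t minutes past 1:00, the hour hand is at 30 x 1 + 0.5t degrees and the minute hand is at 6t degrees.
The smaller angle between them is 48 degrees when |30H - 5.5t| = 48 or |30H - 5.5t| = 312.
With H = 1, solve 30 x 1 - 5.5t = +/- target for each target:
  t = (30 x 1 - 48) / 5.5 = -3.27 (outside (0, 60))
  t = (30 x 1 + 48) / 5.5 = 14.18
  t = (30 x 1 - 312) / 5.5 = -51.27 (outside (0, 60))
  t = (30 x 1 + 312) / 5.5 = 62.18 (outside (0, 60))
Valid solutions in (0, 60): {14.18} minutes.
The first occurrence is t = 14.18 minutes.
The hands form a 48-degree angle at 14.18 minutes past 1:00.

Final answer: 14.18 minutes past 1:00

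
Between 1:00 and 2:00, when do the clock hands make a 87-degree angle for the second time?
At t minutes past 1:00, the hour hand is at 30 x 1 + 0.5t degrees and the minute hand is at 6t degrees.
The smaller angle between them is 87 degrees when |30H - 5.5t| = 87 or |30H - 5.5t| = 273.
With H = 1, solve 30 x 1 - 5.5t = +/- target for each target:
  t = (30 x 1 - 87) / 5.5 = -10.36 (outside (0, 60))
  t = (30 x 1 + 87) / 5.5 = 21.27
  t = (30 x 1 - 273) / 5.5 = -44.18 (outside (0, 60))
  t = (30 x 1 + 273) / 5.5 = 55.09
Valid solutions in (0, 60): {21.27, 55.09} minutes.
The second occurrence is t = 55.09 minutes.
The hands form a 87-degree angle at 55.09 minutes past 1:00.

Final answer: 55.09 minutes past 1:00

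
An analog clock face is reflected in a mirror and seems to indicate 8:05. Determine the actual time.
Reflection across the vertical (12-6) axis maps a hand at angle A degrees to (360 - A) degrees, which sends a reading of T minutes past 12:00 to (720 - T) minutes past 12:00.
Mirror reads 8:05 = 485 minutes past 12:00.
Actual time: (720 - 485) mod 720 = 235 minutes = 3:55.

Final answer: 3:55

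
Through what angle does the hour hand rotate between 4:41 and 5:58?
The hour hand moves 0.5 degrees per minute.
Time elapsed: 5:58 - 4:41 = 77 minutes
Angular displacement: 77 x 0.5 = 38.5 degrees

Final answer: 38.5 degrees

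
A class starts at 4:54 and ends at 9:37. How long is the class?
From 4:54 to 9:37:
(9 x 60 + 37) - (4 x 60 + 54) = 577 - 294 = 283 minutes
= 4 hours and 43 minutes

Final answer: 4 hours and 43 minutes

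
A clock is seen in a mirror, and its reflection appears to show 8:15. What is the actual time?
Reflection across the vertical (12-6) axis maps a hand at angle A degrees to (360 - A) degrees, which sends a reading of T minutes past 12:00 to (720 - T) minutes past 12:00.
Mirror reads 8:15 = 495 minutes past 12:00.
Actual time: (720 - 495) mod 720 = 225 minutes = 3:45.

Final answer: 3:45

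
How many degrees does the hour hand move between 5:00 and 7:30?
The hour hand moves 0.5 degrees per minute.
Time elapsed: 7:30 - 5:00 = 150 minutes
Angular displacement: 150 x 0.5 = 75 degrees

Final answer: 75 degrees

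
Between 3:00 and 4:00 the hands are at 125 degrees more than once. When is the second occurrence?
At t minutes past 3:00, the hour hand is at 30 x 3 + 0.5t degrees and the minute hand is at 6t degrees.
The smaller angle between them is 125 degrees when |30H - 5.5t| = 125 or |30H - 5.5t| = 235.
With H = 3, solve 30 x 3 - 5.5t = +/- target for each target:
  t = (30 x 3 - 125) / 5.5 = -6.36 (outside (0, 60))
  t = (30 x 3 + 125) / 5.5 = 39.09
  t = (30 x 3 - 235) / 5.5 = -26.36 (outside (0, 60))
  t = (30 x 3 + 235) / 5.5 = 59.09
Valid solutions in (0, 60): {39.09, 59.09} minutes.
The second occurrence is t = 59.09 minutes.
The hands form a 125-degree angle at 59.09 minutes past 3:00.

Final answer: 59.09 minutes past 3:00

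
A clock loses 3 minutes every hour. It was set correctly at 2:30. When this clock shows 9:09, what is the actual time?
For every 60 true minutes, the faulty clock advances 57 minutes, so 1 faulty-clock minute corresponds to 60/57 true minutes.
From 2:30 to 9:09 on the faulty dial is 399 minutes.
True elapsed: 399 x 60/57 = 420 minutes = 7 hours.
True time: 2:30 + 7 hours = 9:30.

Final answer: 9:30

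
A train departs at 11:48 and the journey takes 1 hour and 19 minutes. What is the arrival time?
Starting time: 11:48
Adding 19 minutes to 48 minutes: 48 + 19 = 67 minutes = 1 hour and 7 minutes
Adding 1 hour: 11 + 1 + 1 (carry) = 13 - 12 = 1
Final time: 1:07

Final answer: 1:07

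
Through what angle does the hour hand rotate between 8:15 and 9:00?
The hour hand moves 0.5 degrees per minute.
Time elapsed: 9:00 - 8:15 = 45 minutes
Angular displacement: 45 x 0.5 = 22.5 degrees

Final answer: 22.5 degrees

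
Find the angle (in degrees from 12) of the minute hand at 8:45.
The minute hand moves 6 degrees per minute.
At 8:45: 45 x 6 = 270 degrees

Final answer: 270 degrees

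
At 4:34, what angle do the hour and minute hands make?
Hour hand position: 4 x 30 + 34 x 0.5 = 137 degrees
Minute hand position: 34 x 6 = 204 degrees
Difference: |137 - 204| = 67 degrees
The angle between the hands is 67 degrees

Final answer: 67 degrees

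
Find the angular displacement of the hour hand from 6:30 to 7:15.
The hour hand moves 0.5 degrees per minute.
Time elapsed: 7:15 - 6:30 = 45 minutes
Angular displacement: 45 x 0.5 = 22.5 degrees

Final answer: 22.5 degrees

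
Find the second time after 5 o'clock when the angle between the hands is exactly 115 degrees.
At t minutes past 5:00, the hour hand is at 30 x 5 + 0.5t degrees and the minute hand is at 6t degrees.
The smaller angle between them is 115 degrees when |30H - 5.5t| = 115 or |30H - 5.5t| = 245.
With H = 5, solve 30 x 5 - 5.5t = +/- target for each target:
  t = (30 x 5 - 115) / 5.5 = 6.36
  t = (30 x 5 + 115) / 5.5 = 48.18
  t = (30 x 5 - 245) / 5.5 = -17.27 (outside (0, 60))
  t = (30 x 5 + 245) / 5.5 = 71.82 (outside (0, 60))
Valid solutions in (0, 60): {6.36, 48.18} minutes.
The second occurrence is t = 48.18 minutes.
The hands form a 115-degree angle at 48.18 minutes past 5:00.

Final answer: 48.18 minutes past 5:00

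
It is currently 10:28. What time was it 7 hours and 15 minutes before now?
Starting time: 10:28 = 628 total minutes past 12:00
Subtracting: 7 hours and 15 minutes = 435 minutes
628 - 435 = 193 minutes
= 3 hours and 13 minutes past 12:00 = 3:13

Final answer: 3:13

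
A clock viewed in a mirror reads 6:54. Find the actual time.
Reflection across the vertical (12-6) axis maps a hand at angle A degrees to (360 - A) degrees, which sends a reading of T minutes past 12:00 to (720 - T) minutes past 12:00.
Mirror reads 6:54 = 414 minutes past 12:00.
Actual time: (720 - 414) mod 720 = 306 minutes = 5:06.

Final answer: 5:06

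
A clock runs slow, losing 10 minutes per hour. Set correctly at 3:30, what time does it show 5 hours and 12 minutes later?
For every 60 true minutes, the faulty clock advances 60 - 10 = 50 minutes.
True elapsed: 5 hours and 12 minutes = 312 minutes.
Faulty clock advances: 312 x 50/60 = 260 minutes (drift: 52 minutes behind).
Shown time: 3:30 + 260 minutes = 7:50.

Final answer: 7:50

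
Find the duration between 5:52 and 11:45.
From 5:52 to 11:45:
(11 x 60 + 45) - (5 x 60 + 52) = 705 - 352 = 353 minutes
= 5 hours and 53 minutes

Final answer: 5 hours and 53 minutes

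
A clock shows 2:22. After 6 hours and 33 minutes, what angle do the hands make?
First find the time 6 hours and 33 minutes after 2:22.
Total minutes: 2 x 60 + 22 + 6 x 60 + 33 = 535.
535 mod 720 = 535 minutes = 8:55.
Now compute the angle at 8:55:
Hour hand: 8 x 30 + 55 x 0.5 = 267.5 degrees
Minute hand: 55 x 6 = 330 degrees
Difference: |267.5 - 330| = 62.5 degrees
The angle is 62.5 degrees

Final answer: 62.5 degrees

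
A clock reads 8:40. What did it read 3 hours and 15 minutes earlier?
Starting time: 8:40 = 520 total minutes past 12:00
Subtracting: 3 hours and 15 minutes = 195 minutes
520 - 195 = 325 minutes
= 5 hours and 25 minutes past 12:00 = 5:25

Final answer: 5:25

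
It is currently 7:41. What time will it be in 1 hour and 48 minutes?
Starting time: 7:41
Adding 48 minutes to 41 minutes: 41 + 48 = 89 minutes = 1 hour and 29 minutes
Adding 1 hour: 7 + 1 + 1 (carry) = 9
Final time: 9:29

Final answer: 9:29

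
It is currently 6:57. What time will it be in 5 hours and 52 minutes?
Starting time: 6:57
Adding 52 minutes to 57 minutes: 57 + 52 = 109 minutes = 1 hour and 49 minutes
Adding 5 hours: 6 + 5 + 1 (carry) = 12
Final time: 12:49

Final answer: 12:49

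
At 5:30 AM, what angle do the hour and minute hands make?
Hour hand position: 5 x 30 + 30 x 0.5 = 165 degrees
Minute hand position: 30 x 6 = 180 degrees
Difference: |165 - 180| = 15 degrees
The angle between the hands is 15 degrees

Final answer: 15 degrees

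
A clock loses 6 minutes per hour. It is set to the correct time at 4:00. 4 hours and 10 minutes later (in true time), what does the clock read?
For every 60 true minutes, the faulty clock advances 60 - 6 = 54 minutes.
True elapsed: 4 hours and 10 minutes = 250 minutes.
Faulty clock advances: 250 x 54/60 = 225 minutes (drift: 25 minutes behind).
Shown time: 4:00 + 225 minutes = 7:45.

Final answer: 7:45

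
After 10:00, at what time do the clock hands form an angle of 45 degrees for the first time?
At t minutes past 10:00, the hour hand is at 30 x 10 + 0.5t degrees and the minute hand is at 6t degrees.
The smaller angle between them is 45 degrees when |30H - 5.5t| = 45 or |30H - 5.5t| = 315.
With H = 10, solve 30 x 10 - 5.5t = +/- target for each target:
  t = (30 x 10 - 45) / 5.5 = 46.36
  t = (30 x 10 + 45) / 5.5 = 62.73 (outside (0, 60))
  t = (30 x 10 - 315) / 5.5 = -2.73 (outside (0, 60))
  t = (30 x 10 + 315) / 5.5 = 111.82 (outside (0, 60))
Valid solutions in (0, 60): {46.36} minutes.
The first occurrence is t = 46.36 minutes.
The hands form a 45-degree angle at 46.36 minutes past 10:00.

Final answer: 46.36 minutes past 10:00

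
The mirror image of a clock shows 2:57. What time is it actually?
Reflection across the vertical (12-6) axis maps a hand at angle A degrees to (360 - A) degrees, which sends a reading of T minutes past 12:00 to (720 - T) minutes past 12:00.
Mirror reads 2:57 = 177 minutes past 12:00.
Actual time: (720 - 177) mod 720 = 543 minutes = 9:03.

Final answer: 9:03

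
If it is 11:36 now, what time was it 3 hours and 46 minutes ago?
Starting time: 11:36 = 696 total minutes past 12:00
Subtracting: 3 hours and 46 minutes = 226 minutes
696 - 226 = 470 minutes
= 7 hours and 50 minutes past 12:00 = 7:50

Final answer: 7:50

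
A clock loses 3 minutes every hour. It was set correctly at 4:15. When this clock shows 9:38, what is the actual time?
For every 60 true minutes, the faulty clock advances 57 minutes, so 1 faulty-clock minute corresponds to 60/57 true minutes.
From 4:15 to 9:38 on the faulty dial is 323 minutes.
True elapsed: 323 x 60/57 = 340 minutes = 5 hours and 40 minutes.
True time: 4:15 + 5 hours and 40 minutes = 9:55.

Final answer: 9:55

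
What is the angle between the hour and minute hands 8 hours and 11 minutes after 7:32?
First find the time 8 hours and 11 minutes after 7:32.
Total minutes: 7 x 60 + 32 + 8 x 60 + 11 = 943.
943 mod 720 = 223 minutes = 3:43.
Now compute the angle at 3:43:
Hour hand: 3 x 30 + 43 x 0.5 = 111.5 degrees
Minute hand: 43 x 6 = 258 degrees
Difference: |111.5 - 258| = 146.5 degrees
The angle is 146.5 degrees

Final answer: 146.5 degrees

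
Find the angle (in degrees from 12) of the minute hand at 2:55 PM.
The minute hand moves 6 degrees per minute.
At 2:55: 55 x 6 = 330 degrees

Final answer: 330 degrees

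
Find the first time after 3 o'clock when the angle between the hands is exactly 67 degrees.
At t minutes past 3:00, the hour hand is at 30 x 3 + 0.5t degrees and the minute hand is at 6t degrees.
The smaller angle between them is 67 degrees when |30H - 5.5t| = 67 or |30H - 5.5t| = 293.
With H = 3, solve 30 x 3 - 5.5t = +/- target for each target:
  t = (30 x 3 - 67) / 5.5 = 4.18
  t = (30 x 3 + 67) / 5.5 = 28.55
  t = (30 x 3 - 293) / 5.5 = -36.91 (outside (0, 60))
  t = (30 x 3 + 293) / 5.5 = 69.64 (outside (0, 60))
Valid solutions in (0, 60): {4.18, 28.55} minutes.
The first occurrence is t = 4.18 minutes.
The hands form a 67-degree angle at 4.18 minutes past 3:00.

Final answer: 4.18 minutes past 3:00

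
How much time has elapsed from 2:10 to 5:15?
From 2:10 to 5:15:
(5 x 60 + 15) - (2 x 60 + 10) = 315 - 130 = 185 minutes
= 3 hours and 5 minutes

Final answer: 3 hours and 5 minutes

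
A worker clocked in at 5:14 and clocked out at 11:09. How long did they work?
From 5:14 to 11:09:
(11 x 60 + 9) - (5 x 60 + 14) = 669 - 314 = 355 minutes
= 5 hours and 55 minutes

Final answer: 5 hours and 55 minutes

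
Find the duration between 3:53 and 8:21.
From 3:53 to 8:21:
(8 x 60 + 21) - (3 x 60 + 53) = 501 - 233 = 268 minutes
= 4 hours and 28 minutes

Final answer: 4 hours and 28 minutes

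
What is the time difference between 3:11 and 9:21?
From 3:11 to 9:21:
(9 x 60 + 21) - (3 x 60 + 11) = 561 - 191 = 370 minutes
= 6 hours and 10 minutes

Final answer: 6 hours and 10 minutes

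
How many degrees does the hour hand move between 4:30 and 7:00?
The hour hand moves 0.5 degrees per minute.
Time elapsed: 7:00 - 4:30 = 150 minutes
Angular displacement: 150 x 0.5 = 75 degrees

Final answer: 75 degrees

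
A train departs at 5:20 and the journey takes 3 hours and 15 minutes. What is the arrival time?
Starting time: 5:20
Adding 15 minutes to 20 minutes: 20 + 15 = 35 minutes
Adding 3 hours: 5 + 3 = 8
Final time: 8:35

Final answer: 8:35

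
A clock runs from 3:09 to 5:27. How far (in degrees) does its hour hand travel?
The hour hand moves 0.5 degrees per minute.
Time elapsed: 5:27 - 3:09 = 138 minutes
Angular displacement: 138 x 0.5 = 69 degrees

Final answer: 69 degrees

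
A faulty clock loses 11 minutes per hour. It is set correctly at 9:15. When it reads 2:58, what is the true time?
For every 60 true minutes, the faulty clock advances 49 minutes, so 1 faulty-clock minute corresponds to 60/49 true minutes.
From 9:15 to 2:58 on the faulty dial is 343 minutes.
True elapsed: 343 x 60/49 = 420 minutes = 7 hours.
True time: 9:15 + 7 hours = 4:15.

Final answer: 4:15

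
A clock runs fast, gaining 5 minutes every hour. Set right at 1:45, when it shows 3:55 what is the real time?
For every 60 true minutes, the faulty clock advances 65 minutes, so 1 faulty-clock minute corresponds to 60/65 true minutes.
From 1:45 to 3:55 on the faulty dial is 130 minutes.
True elapsed: 130 x 60/65 = 120 minutes = 2 hours.
True time: 1:45 + 2 hours = 3:45.

Final answer: 3:45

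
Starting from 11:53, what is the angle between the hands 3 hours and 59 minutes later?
First find the time 3 hours and 59 minutes after 11:53.
Total minutes: 11 x 60 + 53 + 3 x 60 + 59 = 952.
952 mod 720 = 232 minutes = 3:52.
Now compute the angle at 3:52:
Hour hand: 3 x 30 + 52 x 0.5 = 116 degrees
Minute hand: 52 x 6 = 312 degrees
Difference: |116 - 312| = 196 degrees
Smaller angle: 360 - 196 = 164 degrees

Final answer: 164 degrees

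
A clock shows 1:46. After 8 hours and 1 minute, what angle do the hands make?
First find the time 8 hours and 1 minute after 1:46.
Total minutes: 1 x 60 + 46 + 8 x 60 + 1 = 587.
587 mod 720 = 587 minutes = 9:47.
Now compute the angle at 9:47:
Hour hand: 9 x 30 + 47 x 0.5 = 293.5 degrees
Minute hand: 47 x 6 = 282 degrees
Difference: |293.5 - 282| = 11.5 degrees
The angle is 11.5 degrees

Final answer: 11.5 degrees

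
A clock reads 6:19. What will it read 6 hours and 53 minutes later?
Starting time: 6:19
Adding 53 minutes to 19 minutes: 19 + 53 = 72 minutes = 1 hour and 12 minutes
Adding 6 hours: 6 + 6 + 1 (carry) = 13 - 12 = 1
Final time: 1:12

Final answer: 1:12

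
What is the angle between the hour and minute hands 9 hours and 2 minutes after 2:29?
First find the time 9 hours and 2 minutes after 2:29.
Total minutes: 2 x 60 + 29 + 9 x 60 + 2 = 691.
691 mod 720 = 691 minutes = 11:31.
Now compute the angle at 11:31:
Hour hand: 11 x 30 + 31 x 0.5 = 345.5 degrees
Minute hand: 31 x 6 = 186 degrees
Difference: |345.5 - 186| = 159.5 degrees
The angle is 159.5 degrees

Final answer: 159.5 degrees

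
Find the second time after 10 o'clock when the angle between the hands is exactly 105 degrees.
At t minutes past 10:00, the hour hand is at 30 x 10 + 0.5t degrees and the minute hand is at 6t degrees.
The smaller angle between them is 105 degrees when |30H - 5.5t| = 105 or |30H - 5.5t| = 255.
With H = 10, solve 30 x 10 - 5.5t = +/- target for each target:
  t = (30 x 10 - 105) / 5.5 = 35.45
  t = (30 x 10 + 105) / 5.5 = 73.64 (outside (0, 60))
  t = (30 x 10 - 255) / 5.5 = 8.18
  t = (30 x 10 + 255) / 5.5 = 100.91 (outside (0, 60))
Valid solutions in (0, 60): {8.18, 35.45} minutes.
The second occurrence is t = 35.45 minutes.
The hands form a 105-degree angle at 35.45 minutes past 10:00.

Final answer: 35.45 minutes past 10:00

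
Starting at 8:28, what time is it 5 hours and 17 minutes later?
Starting time: 8:28
Adding 17 minutes to 28 minutes: 28 + 17 = 45 minutes
Adding 5 hours: 8 + 5 = 13 - 12 = 1
Final time: 1:45

Final answer: 1:45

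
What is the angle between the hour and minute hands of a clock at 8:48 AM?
Hour hand position: 8 x 30 + 48 x 0.5 = 264 degrees
Minute hand position: 48 x 6 = 288 degrees
Difference: |264 - 288| = 24 degrees
The angle between the hands is 24 degrees

Final answer: 24 degrees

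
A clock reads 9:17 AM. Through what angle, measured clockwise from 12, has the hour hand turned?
The hour hand moves 30 degrees per hour and 0.5 degrees per minute.
At 9:17: (9) x 30 + 17 x 0.5 = 270 + 8.5 = 278.5 degrees

Final answer: 278.5 degrees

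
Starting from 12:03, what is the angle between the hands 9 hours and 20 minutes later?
First find the time 9 hours and 20 minutes after 12:03.
Total minutes: 12 x 60 + 3 + 9 x 60 + 20 = 1283.
1283 mod 720 = 563 minutes = 9:23.
Now compute the angle at 9:23:
Hour hand: 9 x 30 + 23 x 0.5 = 281.5 degrees
Minute hand: 23 x 6 = 138 degrees
Difference: |281.5 - 138| = 143.5 degrees
The angle is 143.5 degrees

Final answer: 143.5 degrees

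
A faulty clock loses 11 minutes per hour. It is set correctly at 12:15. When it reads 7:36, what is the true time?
For every 60 true minutes, the faulty clock advances 49 minutes, so 1 faulty-clock minute corresponds to 60/49 true minutes.
From 12:15 to 7:36 on the faulty dial is 441 minutes.
True elapsed: 441 x 60/49 = 540 minutes = 9 hours.
True time: 12:15 + 9 hours = 9:15.

Final answer: 9:15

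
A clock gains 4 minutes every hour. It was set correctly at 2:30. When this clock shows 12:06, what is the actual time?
For every 60 true minutes, the faulty clock advances 64 minutes, so 1 faulty-clock minute corresponds to 60/64 true minutes.
From 2:30 to 12:06 on the faulty dial is 576 minutes.
True elapsed: 576 x 60/64 = 540 minutes = 9 hours.
True time: 2:30 + 9 hours = 11:30.

Final answer: 11:30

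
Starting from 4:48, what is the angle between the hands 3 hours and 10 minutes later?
First find the time 3 hours and 10 minutes after 4:48.
Total minutes: 4 x 60 + 48 + 3 x 60 + 10 = 478.
478 mod 720 = 478 minutes = 7:58.
Now compute the angle at 7:58:
Hour hand: 7 x 30 + 58 x 0.5 = 239 degrees
Minute hand: 58 x 6 = 348 degrees
Difference: |239 - 348| = 109 degrees
The angle is 109 degrees

Final answer: 109 degrees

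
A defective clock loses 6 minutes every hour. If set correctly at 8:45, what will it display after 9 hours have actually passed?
For every 60 true minutes, the faulty clock advances 60 - 6 = 54 minutes.
True elapsed: 9 hours = 540 minutes.
Faulty clock advances: 540 x 54/60 = 486 minutes (drift: 54 minutes behind).
Shown time: 8:45 + 486 minutes = 4:51.

Final answer: 4:51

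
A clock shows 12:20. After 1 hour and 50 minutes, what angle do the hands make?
First find the time 1 hour and 50 minutes after 12:20.
Total minutes: 12 x 60 + 20 + 1 x 60 + 50 = 850.
850 mod 720 = 130 minutes = 2:10.
Now compute the angle at 2:10:
Hour hand: 2 x 30 + 10 x 0.5 = 65 degrees
Minute hand: 10 x 6 = 60 degrees
Difference: |65 - 60| = 5 degrees
The angle is 5 degrees

Final answer: 5 degrees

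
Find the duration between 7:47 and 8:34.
From 7:47 to 8:34:
(8 x 60 + 34) - (7 x 60 + 47) = 514 - 467 = 47 minutes
= 47 minutes

Final answer: 47 minutes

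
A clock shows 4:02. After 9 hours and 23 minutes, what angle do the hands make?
First find the time 9 hours and 23 minutes after 4:02.
Total minutes: 4 x 60 + 2 + 9 x 60 + 23 = 805.
805 mod 720 = 85 minutes = 1:25.
Now compute the angle at 1:25:
Hour hand: 1 x 30 + 25 x 0.5 = 42.5 degrees
Minute hand: 25 x 6 = 150 degrees
Difference: |42.5 - 150| = 107.5 degrees
The angle is 107.5 degrees

Final answer: 107.5 degrees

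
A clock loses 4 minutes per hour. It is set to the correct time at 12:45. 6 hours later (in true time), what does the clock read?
For every 60 true minutes, the faulty clock advances 60 - 4 = 56 minutes.
True elapsed: 6 hours = 360 minutes.
Faulty clock advances: 360 x 56/60 = 336 minutes (drift: 24 minutes behind).
Shown time: 12:45 + 336 minutes = 6:21.

Final answer: 6:21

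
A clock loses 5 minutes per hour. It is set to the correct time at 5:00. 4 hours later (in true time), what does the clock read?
For every 60 true minutes, the faulty clock advances 60 - 5 = 55 minutes.
True elapsed: 4 hours = 240 minutes.
Faulty clock advances: 240 x 55/60 = 220 minutes (drift: 20 minutes behind).
Shown time: 5:00 + 220 minutes = 8:40.

Final answer: 8:40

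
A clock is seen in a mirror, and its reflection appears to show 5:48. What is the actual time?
Reflection across the vertical (12-6) axis maps a hand at angle A degrees to (360 - A) degrees, which sends a reading of T minutes past 12:00 to (720 - T) minutes past 12:00.
Mirror reads 5:48 = 348 minutes past 12:00.
Actual time: (720 - 348) mod 720 = 372 minutes = 6:12.

Final answer: 6:12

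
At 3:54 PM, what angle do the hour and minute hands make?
Hour hand position: 3 x 30 + 54 x 0.5 = 117 degrees
Minute hand position: 54 x 6 = 324 degrees
Difference: |117 - 324| = 207 degrees
Since 207 > 180, the smaller angle is 360 - 207 = 153 degrees

Final answer: 153 degrees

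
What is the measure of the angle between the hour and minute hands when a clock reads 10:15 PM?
Hour hand position: 10 x 30 + 15 x 0.5 = 307.5 degrees
Minute hand position: 15 x 6 = 90 degrees
Difference: |307.5 - 90| = 217.5 degrees
Since 217.5 > 180, the smaller angle is 360 - 217.5 = 142.5 degrees

Final answer: 142.5 degrees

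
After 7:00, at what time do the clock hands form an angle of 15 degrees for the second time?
At t minutes past 7:00, the hour hand is at 30 x 7 + 0.5t degrees and the minute hand is at 6t degrees.
The smaller angle between them is 15 degrees when |30H - 5.5t| = 15 or |30H - 5.5t| = 345.
With H = 7, solve 30 x 7 - 5.5t = +/- target for each target:
  t = (30 x 7 - 15) / 5.5 = 35.45
  t = (30 x 7 + 15) / 5.5 = 40.91
  t = (30 x 7 - 345) / 5.5 = -24.55 (outside (0, 60))
  t = (30 x 7 + 345) / 5.5 = 100.91 (outside (0, 60))
Valid solutions in (0, 60): {35.45, 40.91} minutes.
The second occurrence is t = 40.91 minutes.
The hands form a 15-degree angle at 40.91 minutes past 7:00.

Final answer: 40.91 minutes past 7:00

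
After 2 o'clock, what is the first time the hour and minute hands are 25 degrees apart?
At t minutes past 2:00, the hour hand is at 30 x 2 + 0.5t degrees and the minute hand is at 6t degrees.
The smaller angle between them is 25 degrees when |30H - 5.5t| = 25 or |30H - 5.5t| = 335.
With H = 2, solve 30 x 2 - 5.5t = +/- target for each target:
  t = (30 x 2 - 25) / 5.5 = 6.36
  t = (30 x 2 + 25) / 5.5 = 15.45
  t = (30 x 2 - 335) / 5.5 = -50 (outside (0, 60))
  t = (30 x 2 + 335) / 5.5 = 71.82 (outside (0, 60))
Valid solutions in (0, 60): {6.36, 15.45} minutes.
The first occurrence is t = 6.36 minutes.
The hands form a 25-degree angle at 6.36 minutes past 2:00.

Final answer: 6.36 minutes past 2:00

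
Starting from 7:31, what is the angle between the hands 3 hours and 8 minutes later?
First find the time 3 hours and 8 minutes after 7:31.
Total minutes: 7 x 60 + 31 + 3 x 60 + 8 = 639.
639 mod 720 = 639 minutes = 10:39.
Now compute the angle at 10:39:
Hour hand: 10 x 30 + 39 x 0.5 = 319.5 degrees
Minute hand: 39 x 6 = 234 degrees
Difference: |319.5 - 234| = 85.5 degrees
The angle is 85.5 degrees

Final answer: 85.5 degrees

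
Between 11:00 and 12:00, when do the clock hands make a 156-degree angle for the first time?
At t minutes past 11:00, the hour hand is at 30 x 11 + 0.5t degrees and the minute hand is at 6t degrees.
The smaller angle between them is 156 degrees when |30H - 5.5t| = 156 or |30H - 5.5t| = 204.
With H = 11, solve 30 x 11 - 5.5t = +/- target for each target:
  t = (30 x 11 - 156) / 5.5 = 31.64
  t = (30 x 11 + 156) / 5.5 = 88.36 (outside (0, 60))
  t = (30 x 11 - 204) / 5.5 = 22.91
  t = (30 x 11 + 204) / 5.5 = 97.09 (outside (0, 60))
Valid solutions in (0, 60): {22.91, 31.64} minutes.
The first occurrence is t = 22.91 minutes.
The hands form a 156-degree angle at 22.91 minutes past 11:00.

Final answer: 22.91 minutes past 11:00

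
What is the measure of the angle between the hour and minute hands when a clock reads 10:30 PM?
Hour hand position: 10 x 30 + 30 x 0.5 = 315 degrees
Minute hand position: 30 x 6 = 180 degrees
Difference: |315 - 180| = 135 degrees
The angle between the hands is 135 degrees

Final answer: 135 degrees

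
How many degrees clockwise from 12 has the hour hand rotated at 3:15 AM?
The hour hand moves 30 degrees per hour and 0.5 degrees per minute.
At 3:15: (3) x 30 + 15 x 0.5 = 90 + 7.5 = 97.5 degrees

Final answer: 97.5 degrees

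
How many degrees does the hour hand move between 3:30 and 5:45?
The hour hand moves 0.5 degrees per minute.
Time elapsed: 5:45 - 3:30 = 135 minutes
Angular displacement: 135 x 0.5 = 67.5 degrees

Final answer: 67.5 degrees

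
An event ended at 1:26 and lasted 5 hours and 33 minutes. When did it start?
Starting time: 1:26 = 86 total minutes past 12:00
Subtracting: 5 hours and 33 minutes = 333 minutes
86 - 333 = -247 (negative, add 12 hours = 720) = 473 minutes
= 7 hours and 53 minutes past 12:00 = 7:53

Final answer: 7:53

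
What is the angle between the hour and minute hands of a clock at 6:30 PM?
Hour hand position: 6 x 30 + 30 x 0.5 = 195 degrees
Minute hand position: 30 x 6 = 180 degrees
Difference: |195 - 180| = 15 degrees
The angle between the hands is 15 degrees

Final answer: 15 degrees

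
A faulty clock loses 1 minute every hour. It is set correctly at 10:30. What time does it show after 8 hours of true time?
For every 60 true minutes, the faulty clock advances 60 - 1 = 59 minutes.
True elapsed: 8 hours = 480 minutes.
Faulty clock advances: 480 x 59/60 = 472 minutes (drift: 8 minutes behind).
Shown time: 10:30 + 472 minutes = 6:22.

Final answer: 6:22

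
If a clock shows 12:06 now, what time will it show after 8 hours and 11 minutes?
Starting time: 12:06
Adding 11 minutes to 6 minutes: 6 + 11 = 17 minutes
Adding 8 hours: 12 + 8 = 20 - 12 = 8
Final time: 8:17

Final answer: 8:17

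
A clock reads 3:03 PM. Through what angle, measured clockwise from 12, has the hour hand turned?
The hour hand moves 30 degrees per hour and 0.5 degrees per minute.
At 3:03: (3) x 30 + 3 x 0.5 = 90 + 1.5 = 91.5 degrees

Final answer: 91.5 degrees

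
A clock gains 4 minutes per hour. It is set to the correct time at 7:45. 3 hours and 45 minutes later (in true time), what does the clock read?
For every 60 true minutes, the faulty clock advances 60 + 4 = 64 minutes.
True elapsed: 3 hours and 45 minutes = 225 minutes.
Faulty clock advances: 225 x 64/60 = 240 minutes (drift: 15 minutes ahead).
Shown time: 7:45 + 240 minutes = 11:45.

Final answer: 11:45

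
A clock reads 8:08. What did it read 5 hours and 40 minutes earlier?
Starting time: 8:08 = 488 total minutes past 12:00
Subtracting: 5 hours and 40 minutes = 340 minutes
488 - 340 = 148 minutes
= 2 hours and 28 minutes past 12:00 = 2:28

Final answer: 2:28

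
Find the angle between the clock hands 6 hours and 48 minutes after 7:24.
First find the time 6 hours and 48 minutes after 7:24.
Total minutes: 7 x 60 + 24 + 6 x 60 + 48 = 852.
852 mod 720 = 132 minutes = 2:12.
Now compute the angle at 2:12:
Hour hand: 2 x 30 + 12 x 0.5 = 66 degrees
Minute hand: 12 x 6 = 72 degrees
Difference: |66 - 72| = 6 degrees
The angle is 6 degrees

Final answer: 6 degrees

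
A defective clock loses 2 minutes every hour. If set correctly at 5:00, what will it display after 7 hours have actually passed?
For every 60 true minutes, the faulty clock advances 60 - 2 = 58 minutes.
True elapsed: 7 hours = 420 minutes.
Faulty clock advances: 420 x 58/60 = 406 minutes (drift: 14 minutes behind).
Shown time: 5:00 + 406 minutes = 11:46.

Final answer: 11:46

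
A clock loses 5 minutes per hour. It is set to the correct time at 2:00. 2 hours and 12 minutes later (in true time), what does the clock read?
For every 60 true minutes, the faulty clock advances 60 - 5 = 55 minutes.
True elapsed: 2 hours and 12 minutes = 132 minutes.
Faulty clock advances: 132 x 55/60 = 121 minutes (drift: 11 minutes behind).
Shown time: 2:00 + 121 minutes = 4:01.

Final answer: 4:01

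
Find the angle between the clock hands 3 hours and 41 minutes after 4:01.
First find the time 3 hours and 41 minutes after 4:01.
Total minutes: 4 x 60 + 1 + 3 x 60 + 41 = 462.
462 mod 720 = 462 minutes = 7:42.
Now compute the angle at 7:42:
Hour hand: 7 x 30 + 42 x 0.5 = 231 degrees
Minute hand: 42 x 6 = 252 degrees
Difference: |231 - 252| = 21 degrees
The angle is 21 degrees

Final answer: 21 degrees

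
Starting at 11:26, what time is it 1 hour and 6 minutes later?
Starting time: 11:26
Adding 6 minutes to 26 minutes: 26 + 6 = 32 minutes
Adding 1 hour: 11 + 1 = 12
Final time: 12:32

Final answer: 12:32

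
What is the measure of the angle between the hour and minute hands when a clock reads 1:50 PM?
Hour hand position: 1 x 30 + 50 x 0.5 = 55 degrees
Minute hand position: 50 x 6 = 300 degrees
Difference: |55 - 300| = 245 degrees
Since 245 > 180, the smaller angle is 360 - 245 = 115 degrees

Final answer: 115 degrees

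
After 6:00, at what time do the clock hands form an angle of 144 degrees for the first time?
At t minutes past 6:00, the hour hand is at 30 x 6 + 0.5t degrees and the minute hand is at 6t degrees.
The smaller angle between them is 144 degrees when |30H - 5.5t| = 144 or |30H - 5.5t| = 216.
With H = 6, solve 30 x 6 - 5.5t = +/- target for each target:
  t = (30 x 6 - 144) / 5.5 = 6.55
  t = (30 x 6 + 144) / 5.5 = 58.91
  t = (30 x 6 - 216) / 5.5 = -6.55 (outside (0, 60))
  t = (30 x 6 + 216) / 5.5 = 72 (outside (0, 60))
Valid solutions in (0, 60): {6.55, 58.91} minutes.
The first occurrence is t = 6.55 minutes.
The hands form a 144-degree angle at 6.55 minutes past 6:00.

Final answer: 6.55 minutes past 6:00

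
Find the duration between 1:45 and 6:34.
From 1:45 to 6:34:
(6 x 60 + 34) - (1 x 60 + 45) = 394 - 105 = 289 minutes
= 4 hours and 49 minutes

Final answer: 4 hours and 49 minutes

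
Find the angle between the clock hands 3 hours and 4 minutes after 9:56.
First find the time 3 hours and 4 minutes after 9:56.
Total minutes: 9 x 60 + 56 + 3 x 60 + 4 = 780.
780 mod 720 = 60 minutes = 1:00.
Now compute the angle at 1:00:
Hour hand: 1 x 30 + 0 x 0.5 = 30 degrees
Minute hand: 0 x 6 = 0 degrees
Difference: |30 - 0| = 30 degrees
The angle is 30 degrees

Final answer: 30 degrees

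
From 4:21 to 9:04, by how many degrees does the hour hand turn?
The hour hand moves 0.5 degrees per minute.
Time elapsed: 9:04 - 4:21 = 283 minutes
Angular displacement: 283 x 0.5 = 141.5 degrees

Final answer: 141.5 degrees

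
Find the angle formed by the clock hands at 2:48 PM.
Hour hand position: 2 x 30 + 48 x 0.5 = 84 degrees
Minute hand position: 48 x 6 = 288 degrees
Difference: |84 - 288| = 204 degrees
Since 204 > 180, the smaller angle is 360 - 204 = 156 degrees

Final answer: 156 degrees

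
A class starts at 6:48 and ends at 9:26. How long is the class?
From 6:48 to 9:26:
(9 x 60 + 26) - (6 x 60 + 48) = 566 - 408 = 158 minutes
= 2 hours and 38 minutes

Final answer: 2 hours and 38 minutes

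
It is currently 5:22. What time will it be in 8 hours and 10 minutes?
Starting time: 5:22
Adding 10 minutes to 22 minutes: 22 + 10 = 32 minutes
Adding 8 hours: 5 + 8 = 13 - 12 = 1
Final time: 1:32

Final answer: 1:32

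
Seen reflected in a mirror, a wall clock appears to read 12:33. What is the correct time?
Reflection across the vertical (12-6) axis maps a hand at angle A degrees to (360 - A) degrees, which sends a reading of T minutes past 12:00 to (720 - T) minutes past 12:00.
Mirror reads 12:33 = 33 minutes past 12:00.
Actual time: (720 - 33) mod 720 = 687 minutes = 11:27.

Final answer: 11:27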